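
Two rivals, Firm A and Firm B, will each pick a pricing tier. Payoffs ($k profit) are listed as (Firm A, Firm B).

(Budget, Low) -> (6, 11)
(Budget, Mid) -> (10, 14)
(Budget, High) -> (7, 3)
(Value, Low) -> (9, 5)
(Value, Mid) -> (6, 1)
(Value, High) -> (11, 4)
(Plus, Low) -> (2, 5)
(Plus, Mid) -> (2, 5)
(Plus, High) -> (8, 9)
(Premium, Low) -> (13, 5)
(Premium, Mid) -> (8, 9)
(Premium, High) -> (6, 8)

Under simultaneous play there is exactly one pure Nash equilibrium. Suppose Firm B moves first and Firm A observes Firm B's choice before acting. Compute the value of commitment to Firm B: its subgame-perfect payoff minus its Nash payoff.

0

Solve by backward induction (Firm B leads).
- Low: BR = Premium, leader payoff 5.
- Mid: BR = Budget, leader payoff 14.
- High: BR = Value, leader payoff 4.
Among 5, 14, 4, the best is 14 at Mid. Subgame-perfect outcome: (Budget, Mid) with payoffs (10, 14).
Under simultaneous play:
Firm A's best replies: Low→Premium; Mid→Budget; High→Value.
Firm B's best replies: Budget→Mid; Value→Low; Plus→High; Premium→Mid.
Only (Budget, Mid) has each player best-responding; Nash payoffs (10, 14).
Firm B's commitment gain: 14 − 14 = 0.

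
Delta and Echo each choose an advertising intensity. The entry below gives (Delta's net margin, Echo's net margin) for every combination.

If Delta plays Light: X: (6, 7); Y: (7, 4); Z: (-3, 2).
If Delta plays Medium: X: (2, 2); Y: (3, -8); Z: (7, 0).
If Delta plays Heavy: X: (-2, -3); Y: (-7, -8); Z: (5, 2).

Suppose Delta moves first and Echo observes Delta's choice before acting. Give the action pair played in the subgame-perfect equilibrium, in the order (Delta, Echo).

(Light, X)

Echo best-responds to each possible Delta move:
- Light: BR = X, leader payoff 6.
- Medium: BR = X, leader payoff 2.
- Heavy: BR = Z, leader payoff 5.
Delta's induced payoffs are 6, 2, 5, so Delta commits to Light. Subgame-perfect outcome: (Light, X) with payoffs (6, 7).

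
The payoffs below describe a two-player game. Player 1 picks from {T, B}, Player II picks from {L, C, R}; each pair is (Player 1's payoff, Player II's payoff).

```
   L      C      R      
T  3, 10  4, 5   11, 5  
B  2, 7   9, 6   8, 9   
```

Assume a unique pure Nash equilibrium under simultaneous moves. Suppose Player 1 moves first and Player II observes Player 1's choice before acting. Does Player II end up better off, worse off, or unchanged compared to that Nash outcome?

worse off

Solve by backward induction (Player 1 leads).
- T → Player II plays L (best of 10, 5, 5); Player 1 gets 3.
- B → Player II plays R (best of 7, 6, 9); Player 1 gets 8.
Player 1's induced payoffs are 3, 8, so Player 1 commits to B. Subgame-perfect outcome: (B, R) with payoffs (8, 9).
For the simultaneous game, intersect best replies.
Player 1's best replies: L→T; C→B; R→T.
Player II's best replies: T→L; B→R.
The unique mutual best reply is (T, L), giving (3, 10).
Player II earns 9 sequentially versus 10 at the Nash outcome: worse off.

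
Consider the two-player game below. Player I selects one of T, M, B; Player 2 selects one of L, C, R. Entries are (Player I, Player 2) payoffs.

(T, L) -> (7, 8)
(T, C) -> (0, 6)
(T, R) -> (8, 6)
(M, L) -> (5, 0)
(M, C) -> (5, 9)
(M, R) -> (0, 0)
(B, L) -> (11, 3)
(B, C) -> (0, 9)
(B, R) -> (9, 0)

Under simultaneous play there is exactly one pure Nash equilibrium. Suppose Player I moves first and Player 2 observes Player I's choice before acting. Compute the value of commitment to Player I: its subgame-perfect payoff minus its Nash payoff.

Backward induction with Player I moving first.
- T: BR = L, leader payoff 7.
- M: BR = C, leader payoff 5.
- B: BR = C, leader payoff 0.
Maximizing over 7, 5, 0, Player I chooses T. Subgame-perfect outcome: (T, L) with payoffs (7, 8).
Under simultaneous play:
Player I's best replies: L→B; C→M; R→B.
Player 2's best replies: T→L; M→C; B→C.
The unique mutual best reply is (M, C), giving (5, 9).
Player I's commitment gain: 7 − 5 = 2.

2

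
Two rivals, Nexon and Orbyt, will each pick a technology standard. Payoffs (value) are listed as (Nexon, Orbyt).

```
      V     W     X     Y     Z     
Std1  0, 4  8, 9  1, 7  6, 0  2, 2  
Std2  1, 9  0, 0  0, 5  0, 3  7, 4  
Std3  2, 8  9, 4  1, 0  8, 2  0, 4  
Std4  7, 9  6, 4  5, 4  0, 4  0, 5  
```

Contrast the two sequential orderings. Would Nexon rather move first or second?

If Nexon leads: Orbyt's best replies are Std1→W, Std2→V, Std3→V, Std4→V; Nexon's induced payoffs 8, 1, 2, 7; outcome (Std1, W), payoffs (8, 9).
If Orbyt leads: Nexon's best replies are V→Std4, W→Std3, X→Std4, Y→Std3, Z→Std2; Orbyt's induced payoffs 9, 4, 4, 2, 4; outcome (Std4, V), payoffs (7, 9).
Nexon gets 8 moving first and 7 moving second, so Nexon prefers to move first.

first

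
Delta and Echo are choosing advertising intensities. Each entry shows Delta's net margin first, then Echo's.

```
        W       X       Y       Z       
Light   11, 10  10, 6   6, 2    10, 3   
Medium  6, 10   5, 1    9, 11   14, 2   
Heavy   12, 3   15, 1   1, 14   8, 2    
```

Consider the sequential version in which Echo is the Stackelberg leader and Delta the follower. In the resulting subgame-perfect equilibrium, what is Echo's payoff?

11

Backward induction with Echo moving first.
- W: BR = Heavy, leader payoff 3.
- X: BR = Heavy, leader payoff 1.
- Y: BR = Medium, leader payoff 11.
- Z: BR = Medium, leader payoff 2.
Maximizing over 3, 1, 11, 2, Echo chooses Y. Subgame-perfect outcome: (Medium, Y) with payoffs (9, 11).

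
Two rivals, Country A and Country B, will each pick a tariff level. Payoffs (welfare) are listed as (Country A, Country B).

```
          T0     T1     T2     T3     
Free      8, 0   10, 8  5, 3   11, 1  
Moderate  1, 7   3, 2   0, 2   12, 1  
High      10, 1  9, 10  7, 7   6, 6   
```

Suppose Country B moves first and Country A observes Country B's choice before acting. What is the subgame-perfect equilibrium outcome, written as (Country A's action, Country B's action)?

(Free, T1)

Work backward from Country A's decision.
- T0: Country A compares 8, 1, 10 and picks High; Country B would get 1.
- T1: Country A compares 10, 3, 9 and picks Free; Country B would get 8.
- T2: Country A compares 5, 0, 7 and picks High; Country B would get 7.
- T3: Country A compares 11, 12, 6 and picks Moderate; Country B would get 1.
Country B's induced payoffs are 1, 8, 7, 1, so Country B commits to T1. Subgame-perfect outcome: (Free, T1) with payoffs (10, 8).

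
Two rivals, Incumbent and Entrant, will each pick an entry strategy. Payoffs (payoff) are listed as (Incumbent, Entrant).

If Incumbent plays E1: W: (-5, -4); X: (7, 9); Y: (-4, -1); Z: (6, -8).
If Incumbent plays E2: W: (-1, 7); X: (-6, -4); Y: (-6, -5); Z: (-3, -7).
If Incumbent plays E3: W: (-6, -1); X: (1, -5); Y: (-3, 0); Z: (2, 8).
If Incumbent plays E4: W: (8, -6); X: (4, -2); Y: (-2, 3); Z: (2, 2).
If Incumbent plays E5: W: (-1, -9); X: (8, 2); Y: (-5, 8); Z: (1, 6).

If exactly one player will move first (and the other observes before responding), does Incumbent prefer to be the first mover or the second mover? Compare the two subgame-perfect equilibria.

first

If Incumbent leads: Entrant's best replies are E1→X, E2→W, E3→Z, E4→Y, E5→Y; Incumbent's induced payoffs 7, -1, 2, -2, -5; outcome (E1, X), payoffs (7, 9).
If Entrant leads: Incumbent's best replies are W→E4, X→E5, Y→E4, Z→E1; Entrant's induced payoffs -6, 2, 3, -8; outcome (E4, Y), payoffs (-2, 3).
Incumbent gets 7 moving first and -2 moving second, so Incumbent prefers to move first.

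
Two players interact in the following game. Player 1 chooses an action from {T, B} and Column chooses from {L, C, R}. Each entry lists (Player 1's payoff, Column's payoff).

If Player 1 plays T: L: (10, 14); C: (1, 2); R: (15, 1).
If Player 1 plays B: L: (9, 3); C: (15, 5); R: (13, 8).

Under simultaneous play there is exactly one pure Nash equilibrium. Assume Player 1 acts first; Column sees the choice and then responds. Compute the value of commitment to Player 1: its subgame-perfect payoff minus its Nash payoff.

3

Work backward from Column's decision.
- T: Column compares 14, 2, 1 and picks L; Player 1 would get 10.
- B: Column compares 3, 5, 8 and picks R; Player 1 would get 13.
Maximizing over 10, 13, Player 1 chooses B. Subgame-perfect outcome: (B, R) with payoffs (13, 8).
Now find the simultaneous Nash equilibrium.
Player 1's best replies: L→T; C→B; R→T.
Column's best replies: T→L; B→R.
Only (T, L) has each player best-responding; Nash payoffs (10, 14).
Player 1's commitment gain: 13 − 10 = 3.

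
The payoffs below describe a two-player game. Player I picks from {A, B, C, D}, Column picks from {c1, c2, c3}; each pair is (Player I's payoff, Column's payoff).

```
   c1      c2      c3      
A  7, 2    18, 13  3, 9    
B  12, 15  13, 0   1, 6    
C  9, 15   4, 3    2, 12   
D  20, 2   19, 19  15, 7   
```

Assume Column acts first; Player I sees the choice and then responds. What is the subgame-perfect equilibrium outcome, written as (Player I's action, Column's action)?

(D, c2)

Player I best-responds to each possible Column move:
- c1: BR = D, leader payoff 2.
- c2: BR = D, leader payoff 19.
- c3: BR = D, leader payoff 7.
Among 2, 19, 7, the best is 19 at c2. Subgame-perfect outcome: (D, c2) with payoffs (19, 19).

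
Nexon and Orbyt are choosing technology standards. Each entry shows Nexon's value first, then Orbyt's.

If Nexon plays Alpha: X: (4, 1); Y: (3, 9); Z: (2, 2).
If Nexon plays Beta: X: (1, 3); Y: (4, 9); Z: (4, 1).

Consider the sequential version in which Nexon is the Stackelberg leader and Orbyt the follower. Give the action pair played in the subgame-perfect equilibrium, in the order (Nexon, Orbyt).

(Beta, Y)

Solve by backward induction (Nexon leads).
- Alpha: Orbyt compares 1, 9, 2 and picks Y; Nexon would get 3.
- Beta: Orbyt compares 3, 9, 1 and picks Y; Nexon would get 4.
Maximizing over 3, 4, Nexon chooses Beta. Subgame-perfect outcome: (Beta, Y) with payoffs (4, 9).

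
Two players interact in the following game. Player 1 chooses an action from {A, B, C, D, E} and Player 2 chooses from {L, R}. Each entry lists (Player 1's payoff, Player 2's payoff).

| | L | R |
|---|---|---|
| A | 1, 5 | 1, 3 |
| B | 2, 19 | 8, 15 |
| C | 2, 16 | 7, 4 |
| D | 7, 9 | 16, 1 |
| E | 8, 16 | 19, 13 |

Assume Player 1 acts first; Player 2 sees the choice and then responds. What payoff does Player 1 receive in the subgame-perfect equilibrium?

8

Player 2 best-responds to each possible Player 1 move:
- A → Player 2 plays L (best of 5, 3); Player 1 gets 1.
- B → Player 2 plays L (best of 19, 15); Player 1 gets 2.
- C → Player 2 plays L (best of 16, 4); Player 1 gets 2.
- D → Player 2 plays L (best of 9, 1); Player 1 gets 7.
- E → Player 2 plays L (best of 16, 13); Player 1 gets 8.
Maximizing over 1, 2, 2, 7, 8, Player 1 chooses E. Subgame-perfect outcome: (E, L) with payoffs (8, 16).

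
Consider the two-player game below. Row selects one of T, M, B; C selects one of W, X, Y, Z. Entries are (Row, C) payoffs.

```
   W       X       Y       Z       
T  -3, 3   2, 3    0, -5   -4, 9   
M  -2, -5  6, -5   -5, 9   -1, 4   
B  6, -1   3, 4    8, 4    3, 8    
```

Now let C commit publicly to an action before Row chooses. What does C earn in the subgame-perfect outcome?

Work backward from Row's decision.
- W: BR = B, leader payoff -1.
- X: BR = M, leader payoff -5.
- Y: BR = B, leader payoff 4.
- Z: BR = B, leader payoff 8.
C's induced payoffs are -1, -5, 4, 8, so C commits to Z. Subgame-perfect outcome: (B, Z) with payoffs (3, 8).

8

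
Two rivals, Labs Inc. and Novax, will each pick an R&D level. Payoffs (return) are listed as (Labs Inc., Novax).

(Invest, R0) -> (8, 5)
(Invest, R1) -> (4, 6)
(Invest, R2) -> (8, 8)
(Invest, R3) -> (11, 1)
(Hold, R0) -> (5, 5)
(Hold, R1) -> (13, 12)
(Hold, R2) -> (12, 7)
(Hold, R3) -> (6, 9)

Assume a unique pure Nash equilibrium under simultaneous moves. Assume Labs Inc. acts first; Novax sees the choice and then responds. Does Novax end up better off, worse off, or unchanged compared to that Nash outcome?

unchanged

Solve by backward induction (Labs Inc. leads).
- Invest: BR = R2, leader payoff 8.
- Hold: BR = R1, leader payoff 13.
Among 8, 13, the best is 13 at Hold. Subgame-perfect outcome: (Hold, R1) with payoffs (13, 12).
Under simultaneous play:
Labs Inc.'s best replies: R0→Invest; R1→Hold; R2→Hold; R3→Invest.
Novax's best replies: Invest→R2; Hold→R1.
The unique mutual best reply is (Hold, R1), giving (13, 12).
Novax earns 12 sequentially versus 12 at the Nash outcome: unchanged.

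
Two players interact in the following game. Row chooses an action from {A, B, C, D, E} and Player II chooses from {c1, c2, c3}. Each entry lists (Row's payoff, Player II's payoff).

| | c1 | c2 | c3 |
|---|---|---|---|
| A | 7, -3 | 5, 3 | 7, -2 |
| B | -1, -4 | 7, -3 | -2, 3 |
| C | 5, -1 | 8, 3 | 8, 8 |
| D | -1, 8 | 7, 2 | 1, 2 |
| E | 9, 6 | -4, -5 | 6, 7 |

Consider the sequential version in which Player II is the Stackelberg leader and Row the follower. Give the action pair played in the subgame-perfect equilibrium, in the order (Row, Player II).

Work backward from Row's decision.
- c1 → Row plays E (best of 7, -1, 5, -1, 9); Player II gets 6.
- c2 → Row plays C (best of 5, 7, 8, 7, -4); Player II gets 3.
- c3 → Row plays C (best of 7, -2, 8, 1, 6); Player II gets 8.
Among 6, 3, 8, the best is 8 at c3. Subgame-perfect outcome: (C, c3) with payoffs (8, 8).

(C, c3)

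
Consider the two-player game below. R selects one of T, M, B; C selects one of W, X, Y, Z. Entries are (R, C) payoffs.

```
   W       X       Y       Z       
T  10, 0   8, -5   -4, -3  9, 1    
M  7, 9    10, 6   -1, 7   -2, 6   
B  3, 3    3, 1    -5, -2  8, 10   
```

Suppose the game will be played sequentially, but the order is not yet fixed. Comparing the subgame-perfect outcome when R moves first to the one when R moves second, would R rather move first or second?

If R leads: C's best replies are T→Z, M→W, B→Z; R's induced payoffs 9, 7, 8; outcome (T, Z), payoffs (9, 1).
If C leads: R's best replies are W→T, X→M, Y→M, Z→T; C's induced payoffs 0, 6, 7, 1; outcome (M, Y), payoffs (-1, 7).
R gets 9 moving first and -1 moving second, so R prefers to move first.

first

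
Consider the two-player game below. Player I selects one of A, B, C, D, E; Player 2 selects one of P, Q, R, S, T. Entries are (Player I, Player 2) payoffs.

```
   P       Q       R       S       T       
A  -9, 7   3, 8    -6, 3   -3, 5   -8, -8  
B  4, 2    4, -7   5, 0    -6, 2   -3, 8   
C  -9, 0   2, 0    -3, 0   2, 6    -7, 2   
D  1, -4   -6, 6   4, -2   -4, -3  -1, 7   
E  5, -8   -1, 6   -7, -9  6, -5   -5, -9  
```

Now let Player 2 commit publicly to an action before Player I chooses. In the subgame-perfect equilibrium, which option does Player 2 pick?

Backward induction with Player 2 moving first.
- P → Player I plays E (best of -9, 4, -9, 1, 5); Player 2 gets -8.
- Q → Player I plays B (best of 3, 4, 2, -6, -1); Player 2 gets -7.
- R → Player I plays B (best of -6, 5, -3, 4, -7); Player 2 gets 0.
- S → Player I plays E (best of -3, -6, 2, -4, 6); Player 2 gets -5.
- T → Player I plays D (best of -8, -3, -7, -1, -5); Player 2 gets 7.
Player 2's induced payoffs are -8, -7, 0, -5, 7, so Player 2 commits to T. Subgame-perfect outcome: (D, T) with payoffs (-1, 7).

T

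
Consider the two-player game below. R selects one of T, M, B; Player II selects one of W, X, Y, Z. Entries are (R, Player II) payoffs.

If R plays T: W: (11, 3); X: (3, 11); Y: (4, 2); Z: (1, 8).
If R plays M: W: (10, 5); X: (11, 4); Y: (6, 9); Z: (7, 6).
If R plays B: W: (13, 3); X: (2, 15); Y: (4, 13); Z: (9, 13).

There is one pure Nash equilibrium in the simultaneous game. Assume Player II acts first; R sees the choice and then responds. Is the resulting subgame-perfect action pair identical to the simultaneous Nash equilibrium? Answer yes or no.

no

Backward induction with Player II moving first.
- W → R plays B (best of 11, 10, 13); Player II gets 3.
- X → R plays M (best of 3, 11, 2); Player II gets 4.
- Y → R plays M (best of 4, 6, 4); Player II gets 9.
- Z → R plays B (best of 1, 7, 9); Player II gets 13.
Maximizing over 3, 4, 9, 13, Player II chooses Z. Subgame-perfect outcome: (B, Z) with payoffs (9, 13).
Under simultaneous play:
R's best replies: W→B; X→M; Y→M; Z→B.
Player II's best replies: T→X; M→Y; B→X.
The unique mutual best reply is (M, Y), giving (6, 9).
Sequential outcome (B, Z) differs from the Nash profile (M, Y).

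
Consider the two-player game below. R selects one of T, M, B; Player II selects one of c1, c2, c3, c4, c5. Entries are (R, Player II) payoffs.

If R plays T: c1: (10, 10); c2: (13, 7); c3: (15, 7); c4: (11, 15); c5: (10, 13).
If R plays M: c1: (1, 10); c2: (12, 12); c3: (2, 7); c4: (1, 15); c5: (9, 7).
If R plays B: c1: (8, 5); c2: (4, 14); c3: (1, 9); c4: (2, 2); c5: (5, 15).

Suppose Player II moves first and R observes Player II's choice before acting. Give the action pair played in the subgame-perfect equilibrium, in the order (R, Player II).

(T, c4)

R best-responds to each possible Player II move:
- c1: BR = T, leader payoff 10.
- c2: BR = T, leader payoff 7.
- c3: BR = T, leader payoff 7.
- c4: BR = T, leader payoff 15.
- c5: BR = T, leader payoff 13.
Among 10, 7, 7, 15, 13, the best is 15 at c4. Subgame-perfect outcome: (T, c4) with payoffs (11, 15).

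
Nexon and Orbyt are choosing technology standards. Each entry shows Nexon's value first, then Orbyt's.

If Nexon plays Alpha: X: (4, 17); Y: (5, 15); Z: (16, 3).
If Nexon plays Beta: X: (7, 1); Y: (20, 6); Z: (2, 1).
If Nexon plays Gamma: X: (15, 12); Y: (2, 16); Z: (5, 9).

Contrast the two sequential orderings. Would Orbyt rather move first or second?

If Nexon leads: Orbyt's best replies are Alpha→X, Beta→Y, Gamma→Y; Nexon's induced payoffs 4, 20, 2; outcome (Beta, Y), payoffs (20, 6).
If Orbyt leads: Nexon's best replies are X→Gamma, Y→Beta, Z→Alpha; Orbyt's induced payoffs 12, 6, 3; outcome (Gamma, X), payoffs (15, 12).
Orbyt gets 12 moving first and 6 moving second, so Orbyt prefers to move first.

first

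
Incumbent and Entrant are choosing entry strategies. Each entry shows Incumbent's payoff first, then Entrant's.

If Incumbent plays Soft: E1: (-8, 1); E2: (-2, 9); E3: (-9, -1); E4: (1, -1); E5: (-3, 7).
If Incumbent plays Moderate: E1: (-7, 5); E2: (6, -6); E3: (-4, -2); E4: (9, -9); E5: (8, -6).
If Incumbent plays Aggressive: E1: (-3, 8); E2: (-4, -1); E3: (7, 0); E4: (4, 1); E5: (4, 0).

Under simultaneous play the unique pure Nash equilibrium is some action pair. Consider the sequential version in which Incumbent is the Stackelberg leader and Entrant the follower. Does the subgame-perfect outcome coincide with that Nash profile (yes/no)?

no

Backward induction with Incumbent moving first.
- Soft: BR = E2, leader payoff -2.
- Moderate: BR = E1, leader payoff -7.
- Aggressive: BR = E1, leader payoff -3.
Incumbent's induced payoffs are -2, -7, -3, so Incumbent commits to Soft. Subgame-perfect outcome: (Soft, E2) with payoffs (-2, 9).
For the simultaneous game, intersect best replies.
Incumbent's best replies: E1→Aggressive; E2→Moderate; E3→Aggressive; E4→Moderate; E5→Moderate.
Entrant's best replies: Soft→E2; Moderate→E1; Aggressive→E1.
Only (Aggressive, E1) has each player best-responding; Nash payoffs (-3, 8).
Sequential outcome (Soft, E2) differs from the Nash profile (Aggressive, E1).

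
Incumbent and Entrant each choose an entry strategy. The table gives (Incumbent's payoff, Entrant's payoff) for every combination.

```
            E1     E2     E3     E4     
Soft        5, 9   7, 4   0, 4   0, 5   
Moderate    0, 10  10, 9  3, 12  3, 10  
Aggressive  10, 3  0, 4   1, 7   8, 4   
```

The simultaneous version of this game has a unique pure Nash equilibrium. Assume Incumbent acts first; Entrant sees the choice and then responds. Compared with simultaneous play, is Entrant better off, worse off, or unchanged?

worse off

Backward induction with Incumbent moving first.
- Soft: BR = E1, leader payoff 5.
- Moderate: BR = E3, leader payoff 3.
- Aggressive: BR = E3, leader payoff 1.
Maximizing over 5, 3, 1, Incumbent chooses Soft. Subgame-perfect outcome: (Soft, E1) with payoffs (5, 9).
Under simultaneous play:
Incumbent's best replies: E1→Aggressive; E2→Moderate; E3→Moderate; E4→Aggressive.
Entrant's best replies: Soft→E1; Moderate→E3; Aggressive→E3.
Only (Moderate, E3) has each player best-responding; Nash payoffs (3, 12).
Entrant earns 9 sequentially versus 12 at the Nash outcome: worse off.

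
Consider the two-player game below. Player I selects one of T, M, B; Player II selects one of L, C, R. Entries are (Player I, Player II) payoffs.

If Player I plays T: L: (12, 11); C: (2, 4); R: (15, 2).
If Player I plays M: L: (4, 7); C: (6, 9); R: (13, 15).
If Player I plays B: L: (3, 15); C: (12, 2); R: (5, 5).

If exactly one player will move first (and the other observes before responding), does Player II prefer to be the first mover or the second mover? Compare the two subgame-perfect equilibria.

second

If Player I leads: Player II's best replies are T→L, M→R, B→L; Player I's induced payoffs 12, 13, 3; outcome (M, R), payoffs (13, 15).
If Player II leads: Player I's best replies are L→T, C→B, R→T; Player II's induced payoffs 11, 2, 2; outcome (T, L), payoffs (12, 11).
Player II gets 11 moving first and 15 moving second, so Player II prefers to move second.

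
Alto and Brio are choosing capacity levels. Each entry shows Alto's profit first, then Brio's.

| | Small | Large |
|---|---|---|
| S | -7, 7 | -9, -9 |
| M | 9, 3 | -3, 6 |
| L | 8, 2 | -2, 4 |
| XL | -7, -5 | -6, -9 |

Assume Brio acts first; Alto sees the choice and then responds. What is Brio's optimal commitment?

Large

Alto best-responds to each possible Brio move:
- Small → Alto plays M (best of -7, 9, 8, -7); Brio gets 3.
- Large → Alto plays L (best of -9, -3, -2, -6); Brio gets 4.
Brio's induced payoffs are 3, 4, so Brio commits to Large. Subgame-perfect outcome: (L, Large) with payoffs (-2, 4).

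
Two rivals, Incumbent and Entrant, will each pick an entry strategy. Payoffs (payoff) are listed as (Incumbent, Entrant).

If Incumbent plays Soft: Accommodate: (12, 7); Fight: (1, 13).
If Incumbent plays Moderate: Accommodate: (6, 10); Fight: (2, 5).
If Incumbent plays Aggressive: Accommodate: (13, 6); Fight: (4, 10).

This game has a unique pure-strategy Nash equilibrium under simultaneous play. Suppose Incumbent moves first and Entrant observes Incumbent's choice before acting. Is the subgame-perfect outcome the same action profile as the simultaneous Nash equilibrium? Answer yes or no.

no

Backward induction with Incumbent moving first.
- Soft: BR = Fight, leader payoff 1.
- Moderate: BR = Accommodate, leader payoff 6.
- Aggressive: BR = Fight, leader payoff 4.
Among 1, 6, 4, the best is 6 at Moderate. Subgame-perfect outcome: (Moderate, Accommodate) with payoffs (6, 10).
For the simultaneous game, intersect best replies.
Incumbent's best replies: Accommodate→Aggressive; Fight→Aggressive.
Entrant's best replies: Soft→Fight; Moderate→Accommodate; Aggressive→Fight.
Only (Aggressive, Fight) has each player best-responding; Nash payoffs (4, 10).
Sequential outcome (Moderate, Accommodate) differs from the Nash profile (Aggressive, Fight).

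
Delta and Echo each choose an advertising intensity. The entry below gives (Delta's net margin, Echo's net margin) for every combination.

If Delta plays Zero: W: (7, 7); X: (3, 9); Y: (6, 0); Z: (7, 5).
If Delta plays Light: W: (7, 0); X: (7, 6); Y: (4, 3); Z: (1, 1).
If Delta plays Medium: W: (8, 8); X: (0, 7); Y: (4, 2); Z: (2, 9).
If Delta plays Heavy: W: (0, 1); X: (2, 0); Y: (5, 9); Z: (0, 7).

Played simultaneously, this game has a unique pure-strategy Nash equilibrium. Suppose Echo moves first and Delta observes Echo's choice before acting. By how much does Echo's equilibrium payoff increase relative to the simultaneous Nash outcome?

2

Delta best-responds to each possible Echo move:
- W: Delta compares 7, 7, 8, 0 and picks Medium; Echo would get 8.
- X: Delta compares 3, 7, 0, 2 and picks Light; Echo would get 6.
- Y: Delta compares 6, 4, 4, 5 and picks Zero; Echo would get 0.
- Z: Delta compares 7, 1, 2, 0 and picks Zero; Echo would get 5.
Echo's induced payoffs are 8, 6, 0, 5, so Echo commits to W. Subgame-perfect outcome: (Medium, W) with payoffs (8, 8).
Now find the simultaneous Nash equilibrium.
Delta's best replies: W→Medium; X→Light; Y→Zero; Z→Zero.
Echo's best replies: Zero→X; Light→X; Medium→Z; Heavy→Y.
The unique mutual best reply is (Light, X), giving (7, 6).
Echo's commitment gain: 8 − 6 = 2.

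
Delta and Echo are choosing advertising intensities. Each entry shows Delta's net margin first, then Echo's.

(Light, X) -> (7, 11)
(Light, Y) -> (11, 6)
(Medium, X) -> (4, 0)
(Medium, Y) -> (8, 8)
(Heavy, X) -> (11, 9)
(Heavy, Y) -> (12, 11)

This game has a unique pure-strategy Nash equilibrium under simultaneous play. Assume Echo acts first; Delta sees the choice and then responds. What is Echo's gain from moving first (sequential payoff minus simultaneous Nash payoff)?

Delta best-responds to each possible Echo move:
- X: BR = Heavy, leader payoff 9.
- Y: BR = Heavy, leader payoff 11.
Among 9, 11, the best is 11 at Y. Subgame-perfect outcome: (Heavy, Y) with payoffs (12, 11).
For the simultaneous game, intersect best replies.
Delta's best replies: X→Heavy; Y→Heavy.
Echo's best replies: Light→X; Medium→Y; Heavy→Y.
The unique mutual best reply is (Heavy, Y), giving (12, 11).
Echo's commitment gain: 11 − 11 = 0.

0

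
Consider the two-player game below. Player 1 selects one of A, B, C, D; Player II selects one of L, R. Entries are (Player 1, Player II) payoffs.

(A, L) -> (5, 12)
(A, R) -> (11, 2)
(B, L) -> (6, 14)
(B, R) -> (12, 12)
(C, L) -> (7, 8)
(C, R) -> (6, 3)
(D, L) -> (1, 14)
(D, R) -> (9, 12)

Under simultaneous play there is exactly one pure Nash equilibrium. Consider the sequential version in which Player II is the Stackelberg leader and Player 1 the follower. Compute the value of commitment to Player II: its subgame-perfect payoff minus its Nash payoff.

Player 1 best-responds to each possible Player II move:
- L → Player 1 plays C (best of 5, 6, 7, 1); Player II gets 8.
- R → Player 1 plays B (best of 11, 12, 6, 9); Player II gets 12.
Maximizing over 8, 12, Player II chooses R. Subgame-perfect outcome: (B, R) with payoffs (12, 12).
Now find the simultaneous Nash equilibrium.
Player 1's best replies: L→C; R→B.
Player II's best replies: A→L; B→L; C→L; D→L.
The unique mutual best reply is (C, L), giving (7, 8).
Player II's commitment gain: 12 − 8 = 4.

4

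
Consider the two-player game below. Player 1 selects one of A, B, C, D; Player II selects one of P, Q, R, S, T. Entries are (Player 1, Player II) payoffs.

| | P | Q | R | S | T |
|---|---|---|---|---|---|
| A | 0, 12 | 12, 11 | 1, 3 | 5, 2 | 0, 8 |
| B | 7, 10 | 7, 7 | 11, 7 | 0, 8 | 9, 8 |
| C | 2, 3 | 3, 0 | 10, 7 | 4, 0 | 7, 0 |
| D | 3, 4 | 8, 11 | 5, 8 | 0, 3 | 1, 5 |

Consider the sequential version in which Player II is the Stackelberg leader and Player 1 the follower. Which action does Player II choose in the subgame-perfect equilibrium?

Q

Backward induction with Player II moving first.
- P: BR = B, leader payoff 10.
- Q: BR = A, leader payoff 11.
- R: BR = B, leader payoff 7.
- S: BR = A, leader payoff 2.
- T: BR = B, leader payoff 8.
Among 10, 11, 7, 2, 8, the best is 11 at Q. Subgame-perfect outcome: (A, Q) with payoffs (12, 11).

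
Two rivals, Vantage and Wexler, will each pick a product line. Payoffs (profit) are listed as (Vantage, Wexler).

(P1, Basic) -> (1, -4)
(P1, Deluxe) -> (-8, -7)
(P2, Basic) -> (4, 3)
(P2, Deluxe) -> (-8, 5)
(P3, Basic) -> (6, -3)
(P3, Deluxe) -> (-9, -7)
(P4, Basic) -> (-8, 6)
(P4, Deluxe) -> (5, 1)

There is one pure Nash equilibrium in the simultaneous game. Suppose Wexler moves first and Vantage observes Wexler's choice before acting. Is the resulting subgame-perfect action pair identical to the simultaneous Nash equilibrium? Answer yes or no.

no

Backward induction with Wexler moving first.
- Basic → Vantage plays P3 (best of 1, 4, 6, -8); Wexler gets -3.
- Deluxe → Vantage plays P4 (best of -8, -8, -9, 5); Wexler gets 1.
Among -3, 1, the best is 1 at Deluxe. Subgame-perfect outcome: (P4, Deluxe) with payoffs (5, 1).
Now find the simultaneous Nash equilibrium.
Vantage's best replies: Basic→P3; Deluxe→P4.
Wexler's best replies: P1→Basic; P2→Deluxe; P3→Basic; P4→Basic.
The unique mutual best reply is (P3, Basic), giving (6, -3).
Sequential outcome (P4, Deluxe) differs from the Nash profile (P3, Basic).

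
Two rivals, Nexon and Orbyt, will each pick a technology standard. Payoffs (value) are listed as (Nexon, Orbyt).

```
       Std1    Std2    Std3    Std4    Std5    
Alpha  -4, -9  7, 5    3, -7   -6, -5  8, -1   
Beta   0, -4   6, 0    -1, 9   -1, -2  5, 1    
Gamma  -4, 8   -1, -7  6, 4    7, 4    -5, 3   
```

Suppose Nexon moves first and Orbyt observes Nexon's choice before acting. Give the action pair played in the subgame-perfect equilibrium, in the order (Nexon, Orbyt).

Work backward from Orbyt's decision.
- Alpha: Orbyt compares -9, 5, -7, -5, -1 and picks Std2; Nexon would get 7.
- Beta: Orbyt compares -4, 0, 9, -2, 1 and picks Std3; Nexon would get -1.
- Gamma: Orbyt compares 8, -7, 4, 4, 3 and picks Std1; Nexon would get -4.
Nexon's induced payoffs are 7, -1, -4, so Nexon commits to Alpha. Subgame-perfect outcome: (Alpha, Std2) with payoffs (7, 5).

(Alpha, Std2)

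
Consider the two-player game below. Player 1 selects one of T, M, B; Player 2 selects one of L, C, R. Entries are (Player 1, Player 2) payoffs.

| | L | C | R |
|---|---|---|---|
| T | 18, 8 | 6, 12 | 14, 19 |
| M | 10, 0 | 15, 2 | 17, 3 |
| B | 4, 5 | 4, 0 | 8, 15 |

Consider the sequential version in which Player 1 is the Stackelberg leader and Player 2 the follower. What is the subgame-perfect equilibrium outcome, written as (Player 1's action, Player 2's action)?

Player 2 best-responds to each possible Player 1 move:
- T: Player 2 compares 8, 12, 19 and picks R; Player 1 would get 14.
- M: Player 2 compares 0, 2, 3 and picks R; Player 1 would get 17.
- B: Player 2 compares 5, 0, 15 and picks R; Player 1 would get 8.
Among 14, 17, 8, the best is 17 at M. Subgame-perfect outcome: (M, R) with payoffs (17, 3).

(M, R)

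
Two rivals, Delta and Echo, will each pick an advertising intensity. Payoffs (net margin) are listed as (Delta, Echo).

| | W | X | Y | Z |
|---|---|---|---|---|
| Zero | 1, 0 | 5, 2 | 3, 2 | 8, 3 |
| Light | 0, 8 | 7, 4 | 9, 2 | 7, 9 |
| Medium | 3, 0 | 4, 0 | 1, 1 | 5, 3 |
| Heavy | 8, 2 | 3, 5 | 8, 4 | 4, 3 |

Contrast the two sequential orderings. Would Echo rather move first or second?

If Delta leads: Echo's best replies are Zero→Z, Light→Z, Medium→Z, Heavy→X; Delta's induced payoffs 8, 7, 5, 3; outcome (Zero, Z), payoffs (8, 3).
If Echo leads: Delta's best replies are W→Heavy, X→Light, Y→Light, Z→Zero; Echo's induced payoffs 2, 4, 2, 3; outcome (Light, X), payoffs (7, 4).
Echo gets 4 moving first and 3 moving second, so Echo prefers to move first.

first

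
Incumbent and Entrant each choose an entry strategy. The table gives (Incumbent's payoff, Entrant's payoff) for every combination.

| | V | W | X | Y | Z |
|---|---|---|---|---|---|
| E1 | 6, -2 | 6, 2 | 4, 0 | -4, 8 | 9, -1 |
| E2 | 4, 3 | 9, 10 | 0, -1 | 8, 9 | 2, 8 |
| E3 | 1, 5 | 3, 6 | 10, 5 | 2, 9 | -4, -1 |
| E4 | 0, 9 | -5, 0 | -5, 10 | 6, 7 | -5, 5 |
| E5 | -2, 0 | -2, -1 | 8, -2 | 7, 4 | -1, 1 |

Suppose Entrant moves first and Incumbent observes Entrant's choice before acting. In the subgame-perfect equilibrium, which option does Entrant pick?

W

Solve by backward induction (Entrant leads).
- V → Incumbent plays E1 (best of 6, 4, 1, 0, -2); Entrant gets -2.
- W → Incumbent plays E2 (best of 6, 9, 3, -5, -2); Entrant gets 10.
- X → Incumbent plays E3 (best of 4, 0, 10, -5, 8); Entrant gets 5.
- Y → Incumbent plays E2 (best of -4, 8, 2, 6, 7); Entrant gets 9.
- Z → Incumbent plays E1 (best of 9, 2, -4, -5, -1); Entrant gets -1.
Entrant's induced payoffs are -2, 10, 5, 9, -1, so Entrant commits to W. Subgame-perfect outcome: (E2, W) with payoffs (9, 10).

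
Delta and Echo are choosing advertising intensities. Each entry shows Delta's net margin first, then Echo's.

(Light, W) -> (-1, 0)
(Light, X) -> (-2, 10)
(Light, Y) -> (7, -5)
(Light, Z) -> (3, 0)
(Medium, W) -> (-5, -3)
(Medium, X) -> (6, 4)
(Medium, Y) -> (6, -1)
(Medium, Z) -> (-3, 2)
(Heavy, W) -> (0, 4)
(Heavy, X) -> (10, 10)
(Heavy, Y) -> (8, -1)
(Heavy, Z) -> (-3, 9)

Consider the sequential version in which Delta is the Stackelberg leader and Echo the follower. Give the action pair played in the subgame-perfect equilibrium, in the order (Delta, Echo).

Work backward from Echo's decision.
- Light: BR = X, leader payoff -2.
- Medium: BR = X, leader payoff 6.
- Heavy: BR = X, leader payoff 10.
Delta's induced payoffs are -2, 6, 10, so Delta commits to Heavy. Subgame-perfect outcome: (Heavy, X) with payoffs (10, 10).

(Heavy, X)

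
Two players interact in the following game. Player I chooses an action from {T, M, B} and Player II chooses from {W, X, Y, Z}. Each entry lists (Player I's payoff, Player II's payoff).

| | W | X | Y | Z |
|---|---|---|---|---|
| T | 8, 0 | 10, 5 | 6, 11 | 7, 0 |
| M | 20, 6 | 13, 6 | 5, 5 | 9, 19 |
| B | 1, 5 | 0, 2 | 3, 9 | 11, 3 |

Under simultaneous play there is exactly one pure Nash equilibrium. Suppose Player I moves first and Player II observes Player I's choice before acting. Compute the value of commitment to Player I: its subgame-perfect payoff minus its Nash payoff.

3

Work backward from Player II's decision.
- T: Player II compares 0, 5, 11, 0 and picks Y; Player I would get 6.
- M: Player II compares 6, 6, 5, 19 and picks Z; Player I would get 9.
- B: Player II compares 5, 2, 9, 3 and picks Y; Player I would get 3.
Player I's induced payoffs are 6, 9, 3, so Player I commits to M. Subgame-perfect outcome: (M, Z) with payoffs (9, 19).
Under simultaneous play:
Player I's best replies: W→M; X→M; Y→T; Z→B.
Player II's best replies: T→Y; M→Z; B→Y.
The unique mutual best reply is (T, Y), giving (6, 11).
Player I's commitment gain: 9 − 6 = 3.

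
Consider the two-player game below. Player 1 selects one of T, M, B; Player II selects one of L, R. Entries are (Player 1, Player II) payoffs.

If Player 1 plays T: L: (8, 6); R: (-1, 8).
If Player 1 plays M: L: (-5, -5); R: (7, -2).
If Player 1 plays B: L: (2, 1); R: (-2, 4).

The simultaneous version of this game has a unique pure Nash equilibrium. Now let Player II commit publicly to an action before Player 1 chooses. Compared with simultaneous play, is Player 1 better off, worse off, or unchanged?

better off

Backward induction with Player II moving first.
- L: BR = T, leader payoff 6.
- R: BR = M, leader payoff -2.
Maximizing over 6, -2, Player II chooses L. Subgame-perfect outcome: (T, L) with payoffs (8, 6).
For the simultaneous game, intersect best replies.
Player 1's best replies: L→T; R→M.
Player II's best replies: T→R; M→R; B→R.
Only (M, R) has each player best-responding; Nash payoffs (7, -2).
Player 1 earns 8 sequentially versus 7 at the Nash outcome: better off.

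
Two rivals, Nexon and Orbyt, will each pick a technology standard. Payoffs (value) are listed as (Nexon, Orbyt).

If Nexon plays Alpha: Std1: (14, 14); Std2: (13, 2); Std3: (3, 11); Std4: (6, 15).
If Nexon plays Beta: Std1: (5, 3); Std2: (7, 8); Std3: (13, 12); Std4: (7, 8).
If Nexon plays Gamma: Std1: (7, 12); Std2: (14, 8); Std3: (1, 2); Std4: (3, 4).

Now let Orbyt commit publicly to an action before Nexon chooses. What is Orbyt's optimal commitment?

Backward induction with Orbyt moving first.
- Std1 → Nexon plays Alpha (best of 14, 5, 7); Orbyt gets 14.
- Std2 → Nexon plays Gamma (best of 13, 7, 14); Orbyt gets 8.
- Std3 → Nexon plays Beta (best of 3, 13, 1); Orbyt gets 12.
- Std4 → Nexon plays Beta (best of 6, 7, 3); Orbyt gets 8.
Among 14, 8, 12, 8, the best is 14 at Std1. Subgame-perfect outcome: (Alpha, Std1) with payoffs (14, 14).

Std1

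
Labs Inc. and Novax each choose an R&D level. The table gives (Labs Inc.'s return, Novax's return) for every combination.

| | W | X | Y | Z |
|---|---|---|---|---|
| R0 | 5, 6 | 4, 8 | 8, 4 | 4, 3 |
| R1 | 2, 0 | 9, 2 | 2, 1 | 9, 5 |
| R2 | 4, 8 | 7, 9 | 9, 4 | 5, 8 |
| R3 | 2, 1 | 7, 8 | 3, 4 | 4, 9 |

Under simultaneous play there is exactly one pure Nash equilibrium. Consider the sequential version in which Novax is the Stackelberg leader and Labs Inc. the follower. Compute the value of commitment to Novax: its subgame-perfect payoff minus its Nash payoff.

Labs Inc. best-responds to each possible Novax move:
- W → Labs Inc. plays R0 (best of 5, 2, 4, 2); Novax gets 6.
- X → Labs Inc. plays R1 (best of 4, 9, 7, 7); Novax gets 2.
- Y → Labs Inc. plays R2 (best of 8, 2, 9, 3); Novax gets 4.
- Z → Labs Inc. plays R1 (best of 4, 9, 5, 4); Novax gets 5.
Maximizing over 6, 2, 4, 5, Novax chooses W. Subgame-perfect outcome: (R0, W) with payoffs (5, 6).
Now find the simultaneous Nash equilibrium.
Labs Inc.'s best replies: W→R0; X→R1; Y→R2; Z→R1.
Novax's best replies: R0→X; R1→Z; R2→X; R3→Z.
Only (R1, Z) has each player best-responding; Nash payoffs (9, 5).
Novax's commitment gain: 6 − 5 = 1.

1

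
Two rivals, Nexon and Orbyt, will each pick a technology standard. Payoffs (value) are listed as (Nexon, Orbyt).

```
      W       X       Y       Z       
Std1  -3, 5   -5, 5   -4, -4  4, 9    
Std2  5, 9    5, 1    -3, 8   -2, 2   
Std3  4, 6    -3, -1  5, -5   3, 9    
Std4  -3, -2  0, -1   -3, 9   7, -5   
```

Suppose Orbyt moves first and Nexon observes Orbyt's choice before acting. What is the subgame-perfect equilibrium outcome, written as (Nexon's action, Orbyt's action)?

Backward induction with Orbyt moving first.
- W → Nexon plays Std2 (best of -3, 5, 4, -3); Orbyt gets 9.
- X → Nexon plays Std2 (best of -5, 5, -3, 0); Orbyt gets 1.
- Y → Nexon plays Std3 (best of -4, -3, 5, -3); Orbyt gets -5.
- Z → Nexon plays Std4 (best of 4, -2, 3, 7); Orbyt gets -5.
Maximizing over 9, 1, -5, -5, Orbyt chooses W. Subgame-perfect outcome: (Std2, W) with payoffs (5, 9).

(Std2, W)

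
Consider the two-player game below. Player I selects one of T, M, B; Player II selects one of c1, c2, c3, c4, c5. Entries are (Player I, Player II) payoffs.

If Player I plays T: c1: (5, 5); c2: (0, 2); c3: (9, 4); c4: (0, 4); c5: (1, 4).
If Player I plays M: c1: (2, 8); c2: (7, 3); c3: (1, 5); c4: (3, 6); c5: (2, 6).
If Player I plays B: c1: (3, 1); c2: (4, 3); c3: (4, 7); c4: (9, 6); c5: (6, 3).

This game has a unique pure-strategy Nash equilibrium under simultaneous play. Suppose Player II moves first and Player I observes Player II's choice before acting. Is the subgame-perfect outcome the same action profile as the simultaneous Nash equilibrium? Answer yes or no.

Work backward from Player I's decision.
- c1: BR = T, leader payoff 5.
- c2: BR = M, leader payoff 3.
- c3: BR = T, leader payoff 4.
- c4: BR = B, leader payoff 6.
- c5: BR = B, leader payoff 3.
Player II's induced payoffs are 5, 3, 4, 6, 3, so Player II commits to c4. Subgame-perfect outcome: (B, c4) with payoffs (9, 6).
Now find the simultaneous Nash equilibrium.
Player I's best replies: c1→T; c2→M; c3→T; c4→B; c5→B.
Player II's best replies: T→c1; M→c1; B→c3.
Only (T, c1) has each player best-responding; Nash payoffs (5, 5).
Sequential outcome (B, c4) differs from the Nash profile (T, c1).

no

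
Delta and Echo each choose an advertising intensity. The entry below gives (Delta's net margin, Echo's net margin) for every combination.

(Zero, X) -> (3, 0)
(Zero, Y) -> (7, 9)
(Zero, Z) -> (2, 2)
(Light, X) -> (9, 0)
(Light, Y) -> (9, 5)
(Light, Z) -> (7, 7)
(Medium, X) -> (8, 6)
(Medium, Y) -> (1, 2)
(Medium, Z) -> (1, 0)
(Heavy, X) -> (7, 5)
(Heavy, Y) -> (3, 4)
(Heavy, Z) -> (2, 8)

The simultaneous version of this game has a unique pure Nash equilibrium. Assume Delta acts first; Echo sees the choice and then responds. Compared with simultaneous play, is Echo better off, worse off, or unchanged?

Solve by backward induction (Delta leads).
- Zero: Echo compares 0, 9, 2 and picks Y; Delta would get 7.
- Light: Echo compares 0, 5, 7 and picks Z; Delta would get 7.
- Medium: Echo compares 6, 2, 0 and picks X; Delta would get 8.
- Heavy: Echo compares 5, 4, 8 and picks Z; Delta would get 2.
Maximizing over 7, 7, 8, 2, Delta chooses Medium. Subgame-perfect outcome: (Medium, X) with payoffs (8, 6).
Under simultaneous play:
Delta's best replies: X→Light; Y→Light; Z→Light.
Echo's best replies: Zero→Y; Light→Z; Medium→X; Heavy→Z.
Only (Light, Z) has each player best-responding; Nash payoffs (7, 7).
Echo earns 6 sequentially versus 7 at the Nash outcome: worse off.

worse off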